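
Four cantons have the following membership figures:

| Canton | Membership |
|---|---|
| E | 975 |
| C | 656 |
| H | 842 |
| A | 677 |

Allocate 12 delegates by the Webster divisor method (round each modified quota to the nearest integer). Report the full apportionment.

E: 4, C: 2, H: 3, A: 3

Standard divisor 3150/12 ≈ 262.5; standard quotas: E 3.714, C 2.499, H 3.208, A 2.579.
Rounding to the nearest integer gives E 4, C 2, H 3, A 3 — total 12, matching the house size, so no adjustment is needed.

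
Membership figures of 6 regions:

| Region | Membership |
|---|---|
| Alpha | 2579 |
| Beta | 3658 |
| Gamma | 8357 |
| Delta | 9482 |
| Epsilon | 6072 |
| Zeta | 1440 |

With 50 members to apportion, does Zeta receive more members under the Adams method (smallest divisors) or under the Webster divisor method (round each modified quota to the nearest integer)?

Adams

Adams: Alpha 4, Beta 6, Gamma 13, Delta 15, Epsilon 9, Zeta 3.
Webster: Alpha 4, Beta 6, Gamma 13, Delta 15, Epsilon 10, Zeta 2.
Zeta gets 3 under Adams and 2 under Webster.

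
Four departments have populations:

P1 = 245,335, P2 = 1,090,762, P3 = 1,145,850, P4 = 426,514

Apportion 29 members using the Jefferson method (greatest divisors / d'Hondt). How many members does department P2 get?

11

Standard divisor 2908461/29 ≈ 100291.759; standard quotas: P1 2.446, P2 10.876, P3 11.425, P4 4.253.
Rounding down gives 2, 10, 11, 4 = 27 seats, so the divisor must be adjusted.
With modified divisor 93200: modified quotas P1 2.632, P2 11.703, P3 12.295, P4 4.576.
Rounding down: P1 2, P2 11, P3 12, P4 4 (total 29).
P2 receives 11.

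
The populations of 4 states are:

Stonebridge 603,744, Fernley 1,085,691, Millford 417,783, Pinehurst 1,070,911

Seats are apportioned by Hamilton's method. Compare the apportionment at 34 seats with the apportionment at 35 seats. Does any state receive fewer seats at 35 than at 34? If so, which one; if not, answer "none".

At 34 seats: Stonebridge 6, Fernley 12, Millford 5, Pinehurst 11.
At 35 seats: Stonebridge 7, Fernley 12, Millford 4, Pinehurst 12.
Millford drops from 5 to 4.

Millford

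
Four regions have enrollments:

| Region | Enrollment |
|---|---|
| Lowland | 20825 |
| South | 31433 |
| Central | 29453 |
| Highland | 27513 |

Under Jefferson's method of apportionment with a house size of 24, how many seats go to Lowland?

4

Standard divisor 109224/24 ≈ 4551; standard quotas: Lowland 4.576, South 6.907, Central 6.472, Highland 6.045.
Rounding down gives 4, 6, 6, 6 = 22 seats, so the divisor must be adjusted.
With modified divisor 4190: modified quotas Lowland 4.970, South 7.502, Central 7.029, Highland 6.566.
Rounding down: Lowland 4, South 7, Central 7, Highland 6 (total 24).
Lowland receives 4.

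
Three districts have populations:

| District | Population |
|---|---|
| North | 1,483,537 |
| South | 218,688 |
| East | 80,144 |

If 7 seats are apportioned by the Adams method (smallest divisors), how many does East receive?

1

Standard divisor 1782369/7 ≈ 254624.143; standard quotas: North 5.826, South 0.859, East 0.315.
Rounding up gives 6, 1, 1 = 8 seats, so the divisor must be adjusted.
With modified divisor 333800: modified quotas North 4.444, South 0.655, East 0.240.
Rounding up: North 5, South 1, East 1 (total 7).
East receives 1.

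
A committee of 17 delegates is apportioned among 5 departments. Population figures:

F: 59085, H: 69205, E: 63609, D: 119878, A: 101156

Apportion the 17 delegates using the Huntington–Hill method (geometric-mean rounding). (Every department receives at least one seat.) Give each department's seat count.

With divisor 25045: modified quotas F 2.359, H 2.763, E 2.540, D 4.787, A 4.039.
Geometric-mean thresholds: F √(2·3)=2.449, H √(2·3)=2.449, E √(2·3)=2.449, D √(4·5)=4.472, A √(4·5)=4.472.
Each quota rounded against its threshold gives F 2, H 3, E 3, D 5, A 4 (total 17).

F 2, H 3, E 3, D 5, A 4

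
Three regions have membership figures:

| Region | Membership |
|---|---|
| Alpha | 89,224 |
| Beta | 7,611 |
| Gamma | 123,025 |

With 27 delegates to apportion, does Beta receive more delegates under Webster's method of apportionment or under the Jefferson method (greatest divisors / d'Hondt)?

Webster: Alpha 11, Beta 1, Gamma 15.
Jefferson: Alpha 11, Beta 0, Gamma 16.
Beta gets 1 under Webster and 0 under Jefferson.

Webster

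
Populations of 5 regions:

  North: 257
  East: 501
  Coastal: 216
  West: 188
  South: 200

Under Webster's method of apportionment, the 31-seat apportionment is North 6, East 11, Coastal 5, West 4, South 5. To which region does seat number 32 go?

East

Priority for the next seat is population ÷ (current seats + 0.5).
Priorities: North 39.538, East 43.565, Coastal 39.273, West 41.778, South 36.364.
Highest priority: East.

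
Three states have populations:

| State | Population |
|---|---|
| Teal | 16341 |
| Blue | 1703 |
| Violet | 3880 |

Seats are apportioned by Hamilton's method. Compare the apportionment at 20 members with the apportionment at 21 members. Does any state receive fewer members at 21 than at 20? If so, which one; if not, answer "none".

Blue

At 20 seats: Teal 15, Blue 2, Violet 3.
At 21 seats: Teal 16, Blue 1, Violet 4.
Blue drops from 2 to 1.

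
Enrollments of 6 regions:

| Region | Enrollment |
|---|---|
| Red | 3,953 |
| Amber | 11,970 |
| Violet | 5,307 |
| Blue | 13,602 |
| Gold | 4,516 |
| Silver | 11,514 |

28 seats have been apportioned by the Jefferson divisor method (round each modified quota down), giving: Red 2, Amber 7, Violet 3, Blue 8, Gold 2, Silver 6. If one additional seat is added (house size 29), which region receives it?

Silver

Priority for the next seat is population ÷ (current seats + 1).
Priorities: Red 1317.667, Amber 1496.250, Violet 1326.750, Blue 1511.333, Gold 1505.333, Silver 1644.857.
Highest priority: Silver.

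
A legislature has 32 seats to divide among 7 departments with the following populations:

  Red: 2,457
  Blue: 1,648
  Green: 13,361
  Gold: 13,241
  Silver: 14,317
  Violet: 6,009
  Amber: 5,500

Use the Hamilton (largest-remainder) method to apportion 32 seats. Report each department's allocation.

Red=1, Blue=1, Green=8, Gold=8, Silver=8, Violet=3, Amber=3

The standard divisor is 56533/32 ≈ 1766.656.
Standard quotas: Red 1.3908, Blue 0.9328, Green 7.5629, Gold 7.4949, Silver 8.1040, Violet 3.4013, Amber 3.1132.
Lower quotas: Red 1, Blue 0, Green 7, Gold 7, Silver 8, Violet 3, Amber 3 (sum 29, leaving 3 seats).
Remainders in descending order: Blue 0.9328, Green 0.5629, Gold 0.4949, Violet 0.4013, Red 0.3908, Amber 0.1132, Silver 0.1040.
Largest remainders: Blue, Green, Gold receive the extra seats.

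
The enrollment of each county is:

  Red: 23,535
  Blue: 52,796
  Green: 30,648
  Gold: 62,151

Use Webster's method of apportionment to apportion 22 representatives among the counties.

Standard divisor 169130/22 ≈ 7687.727; standard quotas: Red 3.061, Blue 6.868, Green 3.987, Gold 8.084.
Rounding to the nearest integer gives Red 3, Blue 7, Green 4, Gold 8 — total 22, matching the house size, so no adjustment is needed.

Red 3; Blue 7; Green 4; Gold 8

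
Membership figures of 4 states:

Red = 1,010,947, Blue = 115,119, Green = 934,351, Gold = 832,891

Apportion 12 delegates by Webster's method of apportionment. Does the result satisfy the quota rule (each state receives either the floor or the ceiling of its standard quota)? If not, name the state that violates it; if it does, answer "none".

Standard quotas: Red 4.193, Blue 0.477, Green 3.875, Gold 3.454.
Webster allocation: Red 4, Blue 0, Green 4, Gold 4.
Every allocation lies between the lower and upper quota.

none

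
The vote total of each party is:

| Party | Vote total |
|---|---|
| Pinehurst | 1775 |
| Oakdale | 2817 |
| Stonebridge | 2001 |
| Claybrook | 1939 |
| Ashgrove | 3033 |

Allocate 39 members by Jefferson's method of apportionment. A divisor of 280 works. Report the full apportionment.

Pinehurst 6, Oakdale 10, Stonebridge 7, Claybrook 6, Ashgrove 10

With modified divisor 280: modified quotas Pinehurst 6.339, Oakdale 10.061, Stonebridge 7.146, Claybrook 6.925, Ashgrove 10.832.
Rounding down: Pinehurst 6, Oakdale 10, Stonebridge 7, Claybrook 6, Ashgrove 10 (total 39).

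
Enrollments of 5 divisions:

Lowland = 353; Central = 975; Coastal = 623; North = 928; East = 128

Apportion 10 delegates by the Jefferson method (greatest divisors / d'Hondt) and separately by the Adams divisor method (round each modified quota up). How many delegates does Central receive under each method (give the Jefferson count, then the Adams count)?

4 and 3

Jefferson: Lowland 1, Central 4, Coastal 2, North 3, East 0.
Adams: Lowland 1, Central 3, Coastal 2, North 3, East 1.
Central gets 4 under Jefferson and 3 under Adams.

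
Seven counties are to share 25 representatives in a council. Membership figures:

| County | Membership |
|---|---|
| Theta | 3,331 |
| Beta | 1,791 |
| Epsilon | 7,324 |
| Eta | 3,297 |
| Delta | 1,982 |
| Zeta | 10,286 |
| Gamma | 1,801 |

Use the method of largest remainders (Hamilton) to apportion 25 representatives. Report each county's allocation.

The standard divisor is 29812/25 ≈ 1192.48.
Standard quotas: Theta 2.7933, Beta 1.5019, Epsilon 6.1418, Eta 2.7648, Delta 1.6621, Zeta 8.6257, Gamma 1.5103.
Lower quotas: Theta 2, Beta 1, Epsilon 6, Eta 2, Delta 1, Zeta 8, Gamma 1 (sum 21, leaving 4 seats).
Remainders in descending order: Theta 0.7933, Eta 0.7648, Delta 0.6621, Zeta 0.6257, Gamma 0.5103, Beta 0.5019, Epsilon 0.1418.
The surplus seats go to Theta, Eta, Delta, Zeta.

Theta 3, Beta 1, Epsilon 6, Eta 3, Delta 2, Zeta 9, Gamma 1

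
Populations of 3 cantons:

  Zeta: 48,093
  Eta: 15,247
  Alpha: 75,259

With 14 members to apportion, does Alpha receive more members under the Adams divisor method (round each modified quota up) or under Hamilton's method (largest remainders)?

Hamilton

Adams: Zeta 5, Eta 2, Alpha 7.
Hamilton: Zeta 5, Eta 1, Alpha 8.
Alpha gets 7 under Adams and 8 under Hamilton.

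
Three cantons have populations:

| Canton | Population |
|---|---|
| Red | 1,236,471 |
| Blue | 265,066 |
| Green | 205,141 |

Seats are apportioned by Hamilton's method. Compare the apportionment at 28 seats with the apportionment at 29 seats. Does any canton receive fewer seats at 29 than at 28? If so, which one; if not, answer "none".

Green

At 28 seats: Red 20, Blue 4, Green 4.
At 29 seats: Red 21, Blue 5, Green 3.
Green drops from 4 to 3.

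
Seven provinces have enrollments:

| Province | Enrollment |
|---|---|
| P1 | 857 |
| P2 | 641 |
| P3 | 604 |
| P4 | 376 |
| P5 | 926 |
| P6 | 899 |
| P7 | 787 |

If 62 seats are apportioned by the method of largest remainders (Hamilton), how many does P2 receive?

8

Total 5090; standard divisor 5090/62 ≈ 82.097.
Standard quotas: P1 10.439, P2 7.808, P3 7.357, P4 4.580, P5 11.279, P6 10.950, P7 9.586.
Lower quotas: P1 10, P2 7, P3 7, P4 4, P5 11, P6 10, P7 9 (sum 58, leaving 4 seats).
Remainders in descending order: P6 0.950, P2 0.808, P7 0.586, P4 0.580, P1 0.439, P3 0.357, P5 0.279.
Largest remainders: P6, P2, P7, P4 receive the extra seats.
P2 receives 8.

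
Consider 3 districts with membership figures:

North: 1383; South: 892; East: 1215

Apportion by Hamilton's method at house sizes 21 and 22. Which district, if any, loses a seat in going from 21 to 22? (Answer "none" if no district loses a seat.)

At 21 seats: North 8, South 6, East 7.
At 22 seats: North 9, South 5, East 8.
South drops from 6 to 5.

South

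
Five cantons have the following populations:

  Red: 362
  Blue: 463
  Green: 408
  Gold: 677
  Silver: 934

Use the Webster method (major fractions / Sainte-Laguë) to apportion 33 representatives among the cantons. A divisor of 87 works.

Red 4, Blue 5, Green 5, Gold 8, Silver 11

With modified divisor 87: modified quotas Red 4.161, Blue 5.322, Green 4.690, Gold 7.782, Silver 10.736.
Rounding to the nearest integer: Red 4, Blue 5, Green 5, Gold 8, Silver 11 (total 33).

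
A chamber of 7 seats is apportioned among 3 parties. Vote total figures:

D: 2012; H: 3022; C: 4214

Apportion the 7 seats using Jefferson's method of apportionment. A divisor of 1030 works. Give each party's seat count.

D: 1, H: 2, C: 4

With modified divisor 1030: modified quotas D 1.953, H 2.934, C 4.091.
Rounding down: D 1, H 2, C 4 (total 7).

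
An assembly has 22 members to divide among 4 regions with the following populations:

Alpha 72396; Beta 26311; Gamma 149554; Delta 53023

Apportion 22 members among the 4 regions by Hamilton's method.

Standard divisor: 301284 ÷ 22 ≈ 13694.727.
Standard quotas: Alpha 5.2864, Beta 1.9213, Gamma 10.9206, Delta 3.8718.
Lower quotas: Alpha 5, Beta 1, Gamma 10, Delta 3 (sum 19, leaving 3 seats).
Remainders in descending order: Beta 0.9213, Gamma 0.9206, Delta 0.8718, Alpha 0.2864.
Largest remainders: Beta, Gamma, Delta receive the extra seats.

Alpha 5, Beta 2, Gamma 11, Delta 4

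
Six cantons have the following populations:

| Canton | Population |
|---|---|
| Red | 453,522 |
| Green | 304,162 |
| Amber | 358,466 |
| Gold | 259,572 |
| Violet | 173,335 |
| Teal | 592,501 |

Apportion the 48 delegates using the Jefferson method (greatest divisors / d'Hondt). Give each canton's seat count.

Red=10; Green=7; Amber=8; Gold=6; Violet=4; Teal=13

Standard divisor 2141558/48 ≈ 44615.792; standard quotas: Red 10.165, Green 6.817, Amber 8.035, Gold 5.818, Violet 3.885, Teal 13.280.
Rounding down gives 10, 6, 8, 5, 3, 13 = 45 seats, so the divisor must be adjusted.
With modified divisor 42800: modified quotas Red 10.596, Green 7.107, Amber 8.375, Gold 6.065, Violet 4.050, Teal 13.843.
Rounding down: Red 10, Green 7, Amber 8, Gold 6, Violet 4, Teal 13 (total 48).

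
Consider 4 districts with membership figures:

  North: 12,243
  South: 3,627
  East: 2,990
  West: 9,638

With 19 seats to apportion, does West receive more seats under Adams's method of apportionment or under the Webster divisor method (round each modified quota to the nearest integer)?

Webster

Adams: North 8, South 3, East 2, West 6.
Webster: North 8, South 2, East 2, West 7.
West gets 6 under Adams and 7 under Webster.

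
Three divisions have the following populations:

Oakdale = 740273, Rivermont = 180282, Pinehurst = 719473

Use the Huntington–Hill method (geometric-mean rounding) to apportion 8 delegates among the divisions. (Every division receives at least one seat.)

Oakdale 4; Rivermont 1; Pinehurst 3

With divisor 210696: modified quotas Oakdale 3.513, Rivermont 0.856, Pinehurst 3.415.
Geometric-mean thresholds: Oakdale √(3·4)=3.464, Rivermont (min 1), Pinehurst √(3·4)=3.464.
Each quota rounded against its threshold gives Oakdale 4, Rivermont 1, Pinehurst 3 (total 8).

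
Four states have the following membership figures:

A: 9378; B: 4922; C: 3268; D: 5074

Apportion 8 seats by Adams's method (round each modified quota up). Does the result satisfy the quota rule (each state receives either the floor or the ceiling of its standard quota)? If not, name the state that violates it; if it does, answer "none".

Standard quotas: A 3.313, B 1.739, C 1.155, D 1.793.
Adams allocation: A 3, B 2, C 1, D 2.
Every allocation lies between the lower and upper quota.

none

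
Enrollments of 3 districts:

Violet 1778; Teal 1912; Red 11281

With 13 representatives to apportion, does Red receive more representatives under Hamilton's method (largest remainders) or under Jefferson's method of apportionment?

Hamilton: Violet 1, Teal 2, Red 10.
Jefferson: Violet 1, Teal 1, Red 11.
Red gets 10 under Hamilton and 11 under Jefferson.

Jefferson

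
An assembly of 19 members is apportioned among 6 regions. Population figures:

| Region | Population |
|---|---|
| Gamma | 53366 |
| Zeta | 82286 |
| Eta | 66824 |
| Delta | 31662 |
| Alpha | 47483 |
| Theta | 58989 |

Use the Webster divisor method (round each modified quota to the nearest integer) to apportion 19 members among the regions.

Gamma=3, Zeta=4, Eta=4, Delta=2, Alpha=3, Theta=3

Standard divisor 340610/19 ≈ 17926.842; standard quotas: Gamma 2.977, Zeta 4.590, Eta 3.728, Delta 1.766, Alpha 2.649, Theta 3.291.
Rounding to the nearest integer gives 3, 5, 4, 2, 3, 3 = 20 seats, so the divisor must be adjusted.
With modified divisor 18600: modified quotas Gamma 2.869, Zeta 4.424, Eta 3.593, Delta 1.702, Alpha 2.553, Theta 3.171.
Rounding to the nearest integer: Gamma 3, Zeta 4, Eta 4, Delta 2, Alpha 3, Theta 3 (total 19).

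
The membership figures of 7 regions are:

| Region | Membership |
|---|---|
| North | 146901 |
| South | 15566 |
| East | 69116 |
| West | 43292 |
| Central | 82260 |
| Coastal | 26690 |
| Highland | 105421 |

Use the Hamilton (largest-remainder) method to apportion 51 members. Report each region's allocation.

Total 489246; standard divisor 489246/51 ≈ 9593.059.
Standard quotas: North 15.3133, South 1.6226, East 7.2048, West 4.5128, Central 8.5750, Coastal 2.7822, Highland 10.9893.
Lower quotas: North 15, South 1, East 7, West 4, Central 8, Coastal 2, Highland 10 (sum 47, leaving 4 seats).
Remainders in descending order: Highland 0.9893, Coastal 0.7822, South 0.6226, Central 0.5750, West 0.5128, North 0.3133, East 0.2048.
The surplus seats go to Highland, Coastal, South, Central.

North: 15, South: 2, East: 7, West: 4, Central: 9, Coastal: 3, Highland: 11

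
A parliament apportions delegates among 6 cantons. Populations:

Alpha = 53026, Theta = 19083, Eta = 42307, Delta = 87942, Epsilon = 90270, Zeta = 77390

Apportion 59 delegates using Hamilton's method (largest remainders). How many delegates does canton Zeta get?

The standard divisor is 370018/59 ≈ 6271.492.
Standard quotas: Alpha 8.4551, Theta 3.0428, Eta 6.7459, Delta 14.0225, Epsilon 14.3937, Zeta 12.3400.
Lower quotas: Alpha 8, Theta 3, Eta 6, Delta 14, Epsilon 14, Zeta 12 (sum 57, leaving 2 seats).
Remainders in descending order: Eta 0.7459, Alpha 0.4551, Epsilon 0.3937, Zeta 0.3400, Theta 0.0428, Delta 0.0225.
The surplus seats go to Eta, Alpha.
Zeta receives 12.

12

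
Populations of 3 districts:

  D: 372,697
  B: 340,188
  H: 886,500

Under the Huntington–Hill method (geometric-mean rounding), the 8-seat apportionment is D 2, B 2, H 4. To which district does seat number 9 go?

Priority for the next seat is population ÷ (√(s·(s+1))).
Priorities: D 152152.913, B 138881.169, H 198227.426.
Highest priority: H.

H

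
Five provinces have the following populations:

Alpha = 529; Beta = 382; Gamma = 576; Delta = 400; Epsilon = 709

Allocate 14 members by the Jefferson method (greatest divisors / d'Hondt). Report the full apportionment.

Standard divisor 2596/14 ≈ 185.429; standard quotas: Alpha 2.853, Beta 2.060, Gamma 3.106, Delta 2.157, Epsilon 3.824.
Rounding down gives 2, 2, 3, 2, 3 = 12 seats, so the divisor must be adjusted.
With modified divisor 160: modified quotas Alpha 3.306, Beta 2.388, Gamma 3.600, Delta 2.500, Epsilon 4.431.
Rounding down: Alpha 3, Beta 2, Gamma 3, Delta 2, Epsilon 4 (total 14).

Alpha 3, Beta 2, Gamma 3, Delta 2, Epsilon 4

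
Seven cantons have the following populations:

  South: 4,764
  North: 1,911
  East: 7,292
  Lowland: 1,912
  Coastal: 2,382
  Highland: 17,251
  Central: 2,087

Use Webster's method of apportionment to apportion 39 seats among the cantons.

South 5; North 2; East 8; Lowland 2; Coastal 2; Highland 18; Central 2

Standard divisor 37599/39 ≈ 964.077; standard quotas: South 4.942, North 1.982, East 7.564, Lowland 1.983, Coastal 2.471, Highland 17.894, Central 2.165.
Rounding to the nearest integer gives South 5, North 2, East 8, Lowland 2, Coastal 2, Highland 18, Central 2 — total 39, matching the house size, so no adjustment is needed.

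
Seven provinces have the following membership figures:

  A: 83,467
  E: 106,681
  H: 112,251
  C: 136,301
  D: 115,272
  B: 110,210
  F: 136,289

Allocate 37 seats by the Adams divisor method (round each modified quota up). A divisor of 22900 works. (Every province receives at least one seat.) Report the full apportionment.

With modified divisor 22900: modified quotas A 3.645, E 4.659, H 4.902, C 5.952, D 5.034, B 4.813, F 5.951.
Rounding up: A 4, E 5, H 5, C 6, D 6, B 5, F 6 (total 37).

A: 4; E: 5; H: 5; C: 6; D: 6; B: 5; F: 6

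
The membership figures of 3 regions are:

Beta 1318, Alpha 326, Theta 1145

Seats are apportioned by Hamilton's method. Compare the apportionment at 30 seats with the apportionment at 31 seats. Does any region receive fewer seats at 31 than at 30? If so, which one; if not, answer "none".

At 30 seats: Beta 14, Alpha 4, Theta 12.
At 31 seats: Beta 15, Alpha 3, Theta 13.
Alpha drops from 4 to 3.

Alpha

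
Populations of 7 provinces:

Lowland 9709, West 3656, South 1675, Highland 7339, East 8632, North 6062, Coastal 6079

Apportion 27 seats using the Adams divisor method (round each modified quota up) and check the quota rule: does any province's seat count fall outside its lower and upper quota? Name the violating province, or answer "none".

none

Standard quotas: Lowland 6.075, West 2.288, South 1.048, Highland 4.592, East 5.401, North 3.793, Coastal 3.804.
Adams allocation: Lowland 6, West 2, South 1, Highland 5, East 5, North 4, Coastal 4.
Every allocation lies between the lower and upper quota.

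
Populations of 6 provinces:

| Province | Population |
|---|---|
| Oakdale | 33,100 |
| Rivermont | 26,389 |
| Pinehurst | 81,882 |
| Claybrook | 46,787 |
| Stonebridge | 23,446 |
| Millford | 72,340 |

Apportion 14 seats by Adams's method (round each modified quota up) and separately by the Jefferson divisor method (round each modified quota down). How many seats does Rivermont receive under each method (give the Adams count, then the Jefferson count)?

Adams: Oakdale 2, Rivermont 2, Pinehurst 4, Claybrook 2, Stonebridge 1, Millford 3.
Jefferson: Oakdale 2, Rivermont 1, Pinehurst 4, Claybrook 2, Stonebridge 1, Millford 4.
Rivermont gets 2 under Adams and 1 under Jefferson.

2 and 1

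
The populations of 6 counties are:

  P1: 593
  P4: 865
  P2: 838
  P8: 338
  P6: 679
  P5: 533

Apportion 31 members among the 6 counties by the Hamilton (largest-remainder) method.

P1=5, P4=7, P2=7, P8=3, P6=5, P5=4

Standard divisor: 3846 ÷ 31 ≈ 124.065.
Standard quotas: P1 4.780, P4 6.972, P2 6.755, P8 2.724, P6 5.473, P5 4.296.
Lower quotas: P1 4, P4 6, P2 6, P8 2, P6 5, P5 4 (sum 27, leaving 4 seats).
Remainders in descending order: P4 0.972, P1 0.780, P2 0.755, P8 0.724, P6 0.473, P5 0.296.
The surplus seats go to P4, P1, P2, P8.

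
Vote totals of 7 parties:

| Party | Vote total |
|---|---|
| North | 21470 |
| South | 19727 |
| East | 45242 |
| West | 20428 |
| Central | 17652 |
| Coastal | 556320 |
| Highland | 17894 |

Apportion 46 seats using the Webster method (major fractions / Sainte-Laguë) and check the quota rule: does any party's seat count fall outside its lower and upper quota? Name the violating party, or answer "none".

Standard quotas: North 1.413, South 1.299, East 2.978, West 1.345, Central 1.162, Coastal 36.624, Highland 1.178.
Webster allocation: North 1, South 1, East 3, West 1, Central 1, Coastal 38, Highland 1.
Coastal has quota 36.624 (lower 36, upper 37) but receives 38 — outside the quota interval.

Coastal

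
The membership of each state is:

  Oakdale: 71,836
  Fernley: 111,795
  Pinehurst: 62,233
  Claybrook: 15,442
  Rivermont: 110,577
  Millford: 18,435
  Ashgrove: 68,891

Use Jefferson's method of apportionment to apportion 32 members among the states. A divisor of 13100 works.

With modified divisor 13100: modified quotas Oakdale 5.484, Fernley 8.534, Pinehurst 4.751, Claybrook 1.179, Rivermont 8.441, Millford 1.407, Ashgrove 5.259.
Rounding down: Oakdale 5, Fernley 8, Pinehurst 4, Claybrook 1, Rivermont 8, Millford 1, Ashgrove 5 (total 32).

Oakdale: 5, Fernley: 8, Pinehurst: 4, Claybrook: 1, Rivermont: 8, Millford: 1, Ashgrove: 5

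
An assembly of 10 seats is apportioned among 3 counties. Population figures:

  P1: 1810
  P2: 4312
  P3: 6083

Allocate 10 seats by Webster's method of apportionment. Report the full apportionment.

P1 1, P2 4, P3 5

Standard divisor 12205/10 ≈ 1220.5; standard quotas: P1 1.483, P2 3.533, P3 4.984.
Rounding to the nearest integer gives P1 1, P2 4, P3 5 — total 10, matching the house size, so no adjustment is needed.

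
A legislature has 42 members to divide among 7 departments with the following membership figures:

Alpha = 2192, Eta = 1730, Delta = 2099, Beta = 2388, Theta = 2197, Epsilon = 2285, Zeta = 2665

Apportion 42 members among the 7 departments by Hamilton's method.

Alpha 6; Eta 5; Delta 6; Beta 6; Theta 6; Epsilon 6; Zeta 7

Standard divisor: 15556 ÷ 42 ≈ 370.381.
Standard quotas: Alpha 5.918, Eta 4.671, Delta 5.667, Beta 6.447, Theta 5.932, Epsilon 6.169, Zeta 7.195.
Lower quotas: Alpha 5, Eta 4, Delta 5, Beta 6, Theta 5, Epsilon 6, Zeta 7 (sum 38, leaving 4 seats).
Remainders in descending order: Theta 0.932, Alpha 0.918, Eta 0.671, Delta 0.667, Beta 0.447, Zeta 0.195, Epsilon 0.169.
Largest remainders: Theta, Alpha, Eta, Delta receive the extra seats.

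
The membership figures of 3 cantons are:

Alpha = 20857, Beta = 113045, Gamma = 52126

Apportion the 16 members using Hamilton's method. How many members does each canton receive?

Alpha 2; Beta 10; Gamma 4

Standard divisor: 186028 ÷ 16 ≈ 11626.75.
Standard quotas: Alpha 1.7939, Beta 9.7228, Gamma 4.4833.
Lower quotas: Alpha 1, Beta 9, Gamma 4 (sum 14, leaving 2 seats).
Remainders in descending order: Alpha 0.7939, Beta 0.7228, Gamma 0.4833.
The surplus seats go to Alpha, Beta.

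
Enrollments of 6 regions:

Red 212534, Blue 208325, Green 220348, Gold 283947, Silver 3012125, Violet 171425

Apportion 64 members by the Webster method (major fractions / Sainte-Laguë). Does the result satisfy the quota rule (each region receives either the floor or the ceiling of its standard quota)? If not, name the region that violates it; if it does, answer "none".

Silver

Standard quotas: Red 3.311, Blue 3.245, Green 3.432, Gold 4.423, Silver 46.919, Violet 2.670.
Webster allocation: Red 3, Blue 3, Green 3, Gold 4, Silver 48, Violet 3.
Silver has quota 46.919 (lower 46, upper 47) but receives 48 — outside the quota interval.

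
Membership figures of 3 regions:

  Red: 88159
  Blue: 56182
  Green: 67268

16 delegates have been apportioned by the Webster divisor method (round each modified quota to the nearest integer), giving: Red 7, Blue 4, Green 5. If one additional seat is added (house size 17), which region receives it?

Priority for the next seat is population ÷ (current seats + 0.5).
Priorities: Red 11754.533, Blue 12484.889, Green 12230.545.
Highest priority: Blue.

Blue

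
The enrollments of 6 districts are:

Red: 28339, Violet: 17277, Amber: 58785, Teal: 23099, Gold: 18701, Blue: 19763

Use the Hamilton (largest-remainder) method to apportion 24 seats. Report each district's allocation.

Red=4, Violet=2, Amber=9, Teal=3, Gold=3, Blue=3

Total 165964; standard divisor 165964/24 ≈ 6915.167.
Standard quotas: Red 4.0981, Violet 2.4984, Amber 8.5009, Teal 3.3403, Gold 2.7043, Blue 2.8579.
Lower quotas: Red 4, Violet 2, Amber 8, Teal 3, Gold 2, Blue 2 (sum 21, leaving 3 seats).
Remainders in descending order: Blue 0.8579, Gold 0.7043, Amber 0.5009, Violet 0.4984, Teal 0.3403, Red 0.0981.
The surplus seats go to Blue, Gold, Amber.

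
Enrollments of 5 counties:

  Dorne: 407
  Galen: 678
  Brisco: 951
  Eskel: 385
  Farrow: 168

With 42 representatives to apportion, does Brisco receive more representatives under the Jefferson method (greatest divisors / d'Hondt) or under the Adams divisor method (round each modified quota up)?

Jefferson

Jefferson: Dorne 7, Galen 11, Brisco 16, Eskel 6, Farrow 2.
Adams: Dorne 7, Galen 11, Brisco 15, Eskel 6, Farrow 3.
Brisco gets 16 under Jefferson and 15 under Adams.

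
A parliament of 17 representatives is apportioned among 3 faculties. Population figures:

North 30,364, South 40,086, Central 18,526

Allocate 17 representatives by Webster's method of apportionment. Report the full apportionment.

North: 6, South: 8, Central: 3

Standard divisor 88976/17 ≈ 5233.882; standard quotas: North 5.801, South 7.659, Central 3.540.
Rounding to the nearest integer gives 6, 8, 4 = 18 seats, so the divisor must be adjusted.
With modified divisor 5329.3: modified quotas North 5.698, South 7.522, Central 3.476.
Rounding to the nearest integer: North 6, South 8, Central 3 (total 17).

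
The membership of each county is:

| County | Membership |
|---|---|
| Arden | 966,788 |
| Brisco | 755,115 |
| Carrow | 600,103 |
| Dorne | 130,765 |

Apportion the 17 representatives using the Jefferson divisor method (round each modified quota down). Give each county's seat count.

Arden=7, Brisco=5, Carrow=4, Dorne=1

Standard divisor 2452771/17 ≈ 144280.647; standard quotas: Arden 6.701, Brisco 5.234, Carrow 4.159, Dorne 0.906.
Rounding down gives 6, 5, 4, 0 = 15 seats, so the divisor must be adjusted.
With modified divisor 127326: modified quotas Arden 7.593, Brisco 5.931, Carrow 4.713, Dorne 1.027.
Rounding down: Arden 7, Brisco 5, Carrow 4, Dorne 1 (total 17).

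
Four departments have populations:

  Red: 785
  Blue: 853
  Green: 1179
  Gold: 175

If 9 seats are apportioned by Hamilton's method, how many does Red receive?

2

Standard divisor: 2992 ÷ 9 ≈ 332.444.
Standard quotas: Red 2.361, Blue 2.566, Green 3.546, Gold 0.526.
Lower quotas: Red 2, Blue 2, Green 3, Gold 0 (sum 7, leaving 2 seats).
Remainders in descending order: Blue 0.566, Green 0.546, Gold 0.526, Red 0.361.
The surplus seats go to Blue, Green.
Red receives 2.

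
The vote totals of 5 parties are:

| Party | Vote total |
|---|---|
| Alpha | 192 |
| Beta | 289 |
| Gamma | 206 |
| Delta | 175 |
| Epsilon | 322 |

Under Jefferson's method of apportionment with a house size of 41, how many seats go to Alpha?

Standard divisor 1184/41 ≈ 28.878; standard quotas: Alpha 6.649, Beta 10.008, Gamma 7.133, Delta 6.060, Epsilon 11.150.
Rounding down gives 6, 10, 7, 6, 11 = 40 seats, so the divisor must be adjusted.
With modified divisor 27: modified quotas Alpha 7.111, Beta 10.704, Gamma 7.630, Delta 6.481, Epsilon 11.926.
Rounding down: Alpha 7, Beta 10, Gamma 7, Delta 6, Epsilon 11 (total 41).
Alpha receives 7.

7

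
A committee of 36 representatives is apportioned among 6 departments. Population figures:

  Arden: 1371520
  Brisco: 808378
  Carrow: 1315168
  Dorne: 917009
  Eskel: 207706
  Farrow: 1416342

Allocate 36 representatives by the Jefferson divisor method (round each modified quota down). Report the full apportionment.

Arden=8, Brisco=5, Carrow=8, Dorne=5, Eskel=1, Farrow=9

Standard divisor 6036123/36 ≈ 167670.083; standard quotas: Arden 8.180, Brisco 4.821, Carrow 7.844, Dorne 5.469, Eskel 1.239, Farrow 8.447.
Rounding down gives 8, 4, 7, 5, 1, 8 = 33 seats, so the divisor must be adjusted.
With modified divisor 155100: modified quotas Arden 8.843, Brisco 5.212, Carrow 8.479, Dorne 5.912, Eskel 1.339, Farrow 9.132.
Rounding down: Arden 8, Brisco 5, Carrow 8, Dorne 5, Eskel 1, Farrow 9 (total 36).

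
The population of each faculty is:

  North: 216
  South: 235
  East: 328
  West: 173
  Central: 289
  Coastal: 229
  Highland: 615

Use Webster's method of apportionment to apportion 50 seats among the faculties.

Standard divisor 2085/50 ≈ 41.7; standard quotas: North 5.180, South 5.635, East 7.866, West 4.149, Central 6.930, Coastal 5.492, Highland 14.748.
Rounding to the nearest integer gives North 5, South 6, East 8, West 4, Central 7, Coastal 5, Highland 15 — total 50, matching the house size, so no adjustment is needed.

North 5, South 6, East 8, West 4, Central 7, Coastal 5, Highland 15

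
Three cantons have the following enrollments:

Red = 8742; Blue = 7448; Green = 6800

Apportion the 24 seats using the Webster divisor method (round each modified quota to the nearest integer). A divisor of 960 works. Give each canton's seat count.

With modified divisor 960: modified quotas Red 9.106, Blue 7.758, Green 7.083.
Rounding to the nearest integer: Red 9, Blue 8, Green 7 (total 24).

Red: 9, Blue: 8, Green: 7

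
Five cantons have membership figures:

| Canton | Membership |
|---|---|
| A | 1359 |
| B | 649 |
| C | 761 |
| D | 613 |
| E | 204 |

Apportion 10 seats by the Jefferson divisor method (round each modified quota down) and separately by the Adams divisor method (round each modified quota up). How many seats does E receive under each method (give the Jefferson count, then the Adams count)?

Jefferson: A 4, B 2, C 2, D 2, E 0.
Adams: A 3, B 2, C 2, D 2, E 1.
E gets 0 under Jefferson and 1 under Adams.

0 and 1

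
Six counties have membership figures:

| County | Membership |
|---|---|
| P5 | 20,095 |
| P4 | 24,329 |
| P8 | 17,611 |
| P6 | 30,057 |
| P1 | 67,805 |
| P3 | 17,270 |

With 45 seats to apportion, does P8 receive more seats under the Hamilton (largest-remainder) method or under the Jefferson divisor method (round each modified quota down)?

Hamilton: P5 5, P4 6, P8 5, P6 8, P1 17, P3 4.
Jefferson: P5 5, P4 6, P8 4, P6 8, P1 18, P3 4.
P8 gets 5 under Hamilton and 4 under Jefferson.

Hamilton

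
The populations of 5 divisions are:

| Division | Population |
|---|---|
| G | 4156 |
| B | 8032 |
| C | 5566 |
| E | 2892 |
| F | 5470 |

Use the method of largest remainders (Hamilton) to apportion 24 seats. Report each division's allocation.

G 4, B 7, C 5, E 3, F 5

The standard divisor is 26116/24 ≈ 1088.167.
Standard quotas: G 3.8193, B 7.3812, C 5.1150, E 2.6577, F 5.0268.
Lower quotas: G 3, B 7, C 5, E 2, F 5 (sum 22, leaving 2 seats).
Remainders in descending order: G 0.8193, E 0.6577, B 0.3812, C 0.1150, F 0.0268.
The surplus seats go to G, E.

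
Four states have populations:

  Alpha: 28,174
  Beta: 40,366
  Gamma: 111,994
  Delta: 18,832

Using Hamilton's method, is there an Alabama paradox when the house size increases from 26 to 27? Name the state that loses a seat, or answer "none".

At 26 seats: Alpha 4, Beta 5, Gamma 15, Delta 2.
At 27 seats: Alpha 4, Beta 5, Gamma 15, Delta 3.
No state's allocation decreased.

none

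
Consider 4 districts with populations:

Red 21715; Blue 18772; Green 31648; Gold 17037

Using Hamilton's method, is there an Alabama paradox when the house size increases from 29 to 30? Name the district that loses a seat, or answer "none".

At 29 seats: Red 7, Blue 6, Green 10, Gold 6.
At 30 seats: Red 7, Blue 6, Green 11, Gold 6.
No district's allocation decreased.

none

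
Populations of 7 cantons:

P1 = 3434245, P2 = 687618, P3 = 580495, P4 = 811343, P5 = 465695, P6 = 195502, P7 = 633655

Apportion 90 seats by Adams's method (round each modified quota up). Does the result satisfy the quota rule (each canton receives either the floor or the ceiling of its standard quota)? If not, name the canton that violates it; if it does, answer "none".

P1

Standard quotas: P1 45.396, P2 9.089, P3 7.673, P4 10.725, P5 6.156, P6 2.584, P7 8.376.
Adams allocation: P1 44, P2 9, P3 8, P4 11, P5 6, P6 3, P7 9.
P1 has quota 45.396 (lower 45, upper 46) but receives 44 — outside the quota interval.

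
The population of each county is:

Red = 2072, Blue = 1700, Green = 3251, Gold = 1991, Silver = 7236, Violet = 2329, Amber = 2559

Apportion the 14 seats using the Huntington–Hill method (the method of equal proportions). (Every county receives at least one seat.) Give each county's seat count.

Red 1, Blue 1, Green 2, Gold 1, Silver 5, Violet 2, Amber 2

With divisor 1542: modified quotas Red 1.344, Blue 1.102, Green 2.108, Gold 1.291, Silver 4.693, Violet 1.510, Amber 1.660.
Geometric-mean thresholds: Red √(1·2)=1.414, Blue √(1·2)=1.414, Green √(2·3)=2.449, Gold √(1·2)=1.414, Silver √(4·5)=4.472, Violet √(1·2)=1.414, Amber √(1·2)=1.414.
Each quota rounded against its threshold gives Red 1, Blue 1, Green 2, Gold 1, Silver 5, Violet 2, Amber 2 (total 14).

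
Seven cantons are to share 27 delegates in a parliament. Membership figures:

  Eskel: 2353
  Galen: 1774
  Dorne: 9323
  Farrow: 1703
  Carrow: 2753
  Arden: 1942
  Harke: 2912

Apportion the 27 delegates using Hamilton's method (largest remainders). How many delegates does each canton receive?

Standard divisor: 22760 ÷ 27 ≈ 842.963.
Standard quotas: Eskel 2.7913, Galen 2.1045, Dorne 11.0598, Farrow 2.0203, Carrow 3.2659, Arden 2.3038, Harke 3.4545.
Lower quotas: Eskel 2, Galen 2, Dorne 11, Farrow 2, Carrow 3, Arden 2, Harke 3 (sum 25, leaving 2 seats).
Remainders in descending order: Eskel 0.7913, Harke 0.4545, Arden 0.3038, Carrow 0.2659, Galen 0.1045, Dorne 0.0598, Farrow 0.0203.
The surplus seats go to Eskel, Harke.

Eskel 3, Galen 2, Dorne 11, Farrow 2, Carrow 3, Arden 2, Harke 4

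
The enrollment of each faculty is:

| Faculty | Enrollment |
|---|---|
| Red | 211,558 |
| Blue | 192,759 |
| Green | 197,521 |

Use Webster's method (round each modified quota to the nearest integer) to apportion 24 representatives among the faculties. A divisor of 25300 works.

Red: 8, Blue: 8, Green: 8

With modified divisor 25300: modified quotas Red 8.362, Blue 7.619, Green 7.807.
Rounding to the nearest integer: Red 8, Blue 8, Green 8 (total 24).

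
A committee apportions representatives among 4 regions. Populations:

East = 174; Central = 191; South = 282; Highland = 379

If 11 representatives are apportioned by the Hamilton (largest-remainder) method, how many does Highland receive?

Standard divisor: 1026 ÷ 11 ≈ 93.273.
Standard quotas: East 1.865, Central 2.048, South 3.023, Highland 4.063.
Lower quotas: East 1, Central 2, South 3, Highland 4 (sum 10, leaving 1 seat).
Remainders in descending order: East 0.865, Highland 0.063, Central 0.048, South 0.023.
The surplus seat goes to East.
Highland receives 4.

4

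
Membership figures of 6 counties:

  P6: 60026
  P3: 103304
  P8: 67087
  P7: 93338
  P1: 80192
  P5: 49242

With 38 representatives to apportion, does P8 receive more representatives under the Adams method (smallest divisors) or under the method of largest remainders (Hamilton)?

Adams: P6 5, P3 8, P8 6, P7 8, P1 7, P5 4.
Hamilton: P6 5, P3 9, P8 5, P7 8, P1 7, P5 4.
P8 gets 6 under Adams and 5 under Hamilton.

Adams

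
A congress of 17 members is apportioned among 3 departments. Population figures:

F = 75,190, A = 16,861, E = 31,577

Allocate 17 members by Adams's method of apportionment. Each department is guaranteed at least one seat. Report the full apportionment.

Standard divisor 123628/17 ≈ 7272.235; standard quotas: F 10.339, A 2.319, E 4.342.
Rounding up gives 11, 3, 5 = 19 seats, so the divisor must be adjusted.
With modified divisor 8100: modified quotas F 9.283, A 2.082, E 3.898.
Rounding up: F 10, A 3, E 4 (total 17).

F=10, A=3, E=4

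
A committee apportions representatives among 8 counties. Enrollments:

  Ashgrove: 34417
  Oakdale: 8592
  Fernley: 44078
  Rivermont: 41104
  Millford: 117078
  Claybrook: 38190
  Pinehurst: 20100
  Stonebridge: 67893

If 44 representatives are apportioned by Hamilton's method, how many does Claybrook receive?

Standard divisor: 371452 ÷ 44 ≈ 8442.091.
Standard quotas: Ashgrove 4.0768, Oakdale 1.0178, Fernley 5.2212, Rivermont 4.8689, Millford 13.8684, Claybrook 4.5238, Pinehurst 2.3809, Stonebridge 8.0422.
Lower quotas: Ashgrove 4, Oakdale 1, Fernley 5, Rivermont 4, Millford 13, Claybrook 4, Pinehurst 2, Stonebridge 8 (sum 41, leaving 3 seats).
Remainders in descending order: Rivermont 0.8689, Millford 0.8684, Claybrook 0.5238, Pinehurst 0.3809, Fernley 0.2212, Ashgrove 0.0768, Stonebridge 0.0422, Oakdale 0.0178.
Largest remainders: Rivermont, Millford, Claybrook receive the extra seats.
Claybrook receives 5.

5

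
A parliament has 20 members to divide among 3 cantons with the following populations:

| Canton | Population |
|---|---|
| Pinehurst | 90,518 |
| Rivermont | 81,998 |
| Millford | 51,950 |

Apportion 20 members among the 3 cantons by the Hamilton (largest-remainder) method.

Pinehurst 8, Rivermont 7, Millford 5

The standard divisor is 224466/20 ≈ 11223.3.
Standard quotas: Pinehurst 8.0652, Rivermont 7.3061, Millford 4.6288.
Lower quotas: Pinehurst 8, Rivermont 7, Millford 4 (sum 19, leaving 1 seat).
Remainders in descending order: Millford 0.6288, Rivermont 0.3061, Pinehurst 0.0652.
The surplus seat goes to Millford.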